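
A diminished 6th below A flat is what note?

C#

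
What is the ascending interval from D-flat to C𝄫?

diminished seventh

The letter names run D→C, a span of 6 letter steps, so the interval is some kind of seventh.
Db to Cbb is 9 semitones. A major seventh is 11, so 9 makes it diminished.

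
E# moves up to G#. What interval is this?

minor third

The letter names run E→G, a span of 2 letter steps, so the interval is some kind of third.
E# to G# is 3 semitones. A major third is 4, so 3 makes it minor.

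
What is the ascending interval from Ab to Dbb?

The letter names run A→D, a span of 3 letter steps, so the interval is some kind of fourth.
Ab to Dbb is 4 semitones. A perfect fourth is 5, so 4 makes it diminished.

diminished fourth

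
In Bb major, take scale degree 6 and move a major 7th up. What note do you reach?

Scale degree 6 of Bb major is G.
A major seventh (11 semitones) above G lands on the letter F, giving F#.

F#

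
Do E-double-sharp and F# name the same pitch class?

Yes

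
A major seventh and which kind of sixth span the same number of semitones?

A major seventh spans 11 semitones.
A sixth spanning 11 semitones is doubly augmented (the major sixth is 9).

doubly augmented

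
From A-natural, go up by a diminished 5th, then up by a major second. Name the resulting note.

F

A diminished fifth up from A is Eb (letter E, 6 semitones up).
A major second up from Eb is F (letter F, 2 semitones up).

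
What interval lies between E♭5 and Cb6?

minor sixth

Counting letters E–F–G–A–B–C gives a sixth.
Eb→Cb = 8 semitones, 1 narrower than the major sixth (9), so minor.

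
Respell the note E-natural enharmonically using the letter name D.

D##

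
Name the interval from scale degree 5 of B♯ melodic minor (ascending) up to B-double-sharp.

augmented fourth

Scale degree 5 of B# melodic minor (ascending) is F##.
F## up to B##: letters F→B make it a fourth; 6 semitones makes it augmented.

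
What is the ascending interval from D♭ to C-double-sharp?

doubly augmented seventh

Counting letters D–E–F–G–A–B–C gives a seventh.
Db→C## = 13 semitones, 2 wider than the major seventh (11), so doubly augmented.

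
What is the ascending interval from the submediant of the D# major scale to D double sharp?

The submediant of D# major is B#.
B# up to D##: letters B→D make it a third; 4 semitones makes it major.

major third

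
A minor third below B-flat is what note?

B down a major third is G, so the target letter is G.
From Bb, a minor third is 3 semitones down: G.

G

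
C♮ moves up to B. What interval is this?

Counting letters C–D–E–F–G–A–B gives a seventh.
C→B = 11 semitones, exactly the major seventh.

major seventh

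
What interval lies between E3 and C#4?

major sixth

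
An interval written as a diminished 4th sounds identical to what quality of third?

A diminished fourth spans 4 semitones.
A third spanning 4 semitones is major (the major third is 4).

major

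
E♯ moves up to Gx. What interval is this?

major third

Counting letters E–F–G gives a third.
E#→G## = 4 semitones, exactly the major third.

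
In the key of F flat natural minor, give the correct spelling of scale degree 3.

Abb

The Fb natural minor scale runs Fb Gb Abb Bbb Cb Dbb Ebb.
Degree 3 is Abb.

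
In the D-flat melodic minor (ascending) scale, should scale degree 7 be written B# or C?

Each scale degree takes a distinct letter name. Degree 7 of a scale on D must use the letter C.
C and B# are enharmonically the same pitch, but only C uses the letter C, so it is the correct spelling here.

C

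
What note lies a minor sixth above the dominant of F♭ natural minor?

The dominant of Fb natural minor is Cb.
A minor sixth (8 semitones) above Cb lands on the letter A, giving Abb.

Abb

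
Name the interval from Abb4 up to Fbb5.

minor sixth

The letter names run A→F, a span of 5 letter steps, so the interval is some kind of sixth.
Abb to Fbb is 8 semitones. A major sixth is 9, so 8 makes it minor.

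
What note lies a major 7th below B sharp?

A seventh below B lands on the letter C.
A major seventh spans 11 semitones, so B# moves to pitch class 1. On the letter C that is C#.

C#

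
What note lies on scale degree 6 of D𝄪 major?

B##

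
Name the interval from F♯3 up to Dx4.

augmented sixth

The letter names run F→D, a span of 5 letter steps, so the interval is some kind of sixth.
F# to D## is 10 semitones. A major sixth is 9, so 10 makes it augmented.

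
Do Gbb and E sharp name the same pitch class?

Gbb = pitch class 5 and E# = pitch class 5 — the same pitch class, so they are enharmonic equivalents.

Yes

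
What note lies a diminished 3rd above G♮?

G up a major third is B, so the target letter is B.
From G, a diminished third is 2 semitones up: Bbb.

Bbb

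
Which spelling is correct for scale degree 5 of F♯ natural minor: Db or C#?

Each scale degree takes a distinct letter name. Degree 5 of a scale on F must use the letter C.
C# and Db are enharmonically the same pitch, but only C# uses the letter C, so it is the correct spelling here.

C#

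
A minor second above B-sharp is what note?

B up a major second is C#, so the target letter is C.
From B#, a minor second is 1 semitone up: C#.

C#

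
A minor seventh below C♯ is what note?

D#

A seventh below C lands on the letter D.
A minor seventh spans 10 semitones, so C# moves to pitch class 3. On the letter D that is D#.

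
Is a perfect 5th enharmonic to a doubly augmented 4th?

A perfect fifth spans 7 semitones; a doubly augmented fourth spans 7.
They are enharmonically equivalent.

Yes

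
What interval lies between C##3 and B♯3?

minor seventh

Counting letters C–D–E–F–G–A–B gives a seventh.
C##→B# = 10 semitones, 1 narrower than the major seventh (11), so minor.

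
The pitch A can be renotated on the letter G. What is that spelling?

A is pitch class 9. The letter G alone is pitch class 7.
To reach pitch class 9 from G requires an offset of +2 semitones, i.e. double sharp: G##.

G##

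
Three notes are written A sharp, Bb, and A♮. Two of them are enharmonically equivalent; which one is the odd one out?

A

In 12-tone equal temperament, enharmonic equivalents share a pitch class. A# is pitch class 10; Bb is pitch class 10; A is pitch class 9.
A# and Bb share pitch class 10, while A is pitch class 9.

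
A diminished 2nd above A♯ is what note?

A up a major second is B, so the target letter is B.
From A#, a diminished second is 0 semitones up: Bb.

Bb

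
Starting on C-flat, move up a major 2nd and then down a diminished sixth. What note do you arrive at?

F#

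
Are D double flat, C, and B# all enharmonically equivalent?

Dbb = pitch class 0 and C = pitch class 0 and B# = pitch class 0 — the same pitch class, so they are enharmonic equivalents.

Yes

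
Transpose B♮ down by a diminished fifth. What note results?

E#

A fifth below B lands on the letter E.
A diminished fifth spans 6 semitones, so B moves to pitch class 5. On the letter E that is E#.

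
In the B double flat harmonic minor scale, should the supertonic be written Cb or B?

Each scale degree takes a distinct letter name. Degree 2 of a scale on B must use the letter C.
Cb and B are enharmonically the same pitch, but only Cb uses the letter C, so it is the correct spelling here.

Cb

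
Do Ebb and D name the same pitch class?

Yes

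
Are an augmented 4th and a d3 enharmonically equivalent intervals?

An augmented fourth spans 6 semitones; a diminished third spans 2.
The spans differ, so they are not enharmonic equivalents.

No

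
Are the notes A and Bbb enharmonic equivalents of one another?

A = pitch class 9 and Bbb = pitch class 9 — the same pitch class, so they are enharmonic equivalents.

Yes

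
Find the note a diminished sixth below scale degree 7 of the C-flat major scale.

D#

Scale degree 7 of Cb major is Bb.
A diminished sixth (7 semitones) below Bb lands on the letter D, giving D#.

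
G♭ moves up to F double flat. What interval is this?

diminished seventh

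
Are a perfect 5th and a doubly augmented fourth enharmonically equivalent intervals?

A perfect fifth spans 7 semitones; a doubly augmented fourth spans 7.
They are enharmonically equivalent.

Yes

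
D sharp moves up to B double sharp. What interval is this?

augmented sixth

The letter names run D→B, a span of 5 letter steps, so the interval is some kind of sixth.
D# to B## is 10 semitones. A major sixth is 9, so 10 makes it augmented.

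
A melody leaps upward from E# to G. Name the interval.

Counting letters E–F–G gives a third.
E#→G = 2 semitones, 2 narrower than the major third (4), so diminished.

diminished third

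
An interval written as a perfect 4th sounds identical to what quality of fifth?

doubly diminished

A perfect fourth spans 5 semitones.
A fifth spanning 5 semitones is doubly diminished (the perfect fifth is 7).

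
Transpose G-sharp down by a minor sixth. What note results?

B#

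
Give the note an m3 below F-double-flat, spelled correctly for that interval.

Dbb

A third below F lands on the letter D.
A minor third spans 3 semitones, so Fbb moves to pitch class 0. On the letter D that is Dbb.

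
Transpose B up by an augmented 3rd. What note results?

A third above B lands on the letter D.
An augmented third spans 5 semitones, so B moves to pitch class 4. On the letter D that is D##.

D##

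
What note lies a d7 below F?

A seventh below F lands on the letter G.
A diminished seventh spans 9 semitones, so F moves to pitch class 8. On the letter G that is G#.

G#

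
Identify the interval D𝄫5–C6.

augmented seventh

The letter names run D→C, a span of 6 letter steps, so the interval is some kind of seventh.
Dbb to C is 12 semitones. A major seventh is 11, so 12 makes it augmented.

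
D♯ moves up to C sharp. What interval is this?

The letter names run D→C, a span of 6 letter steps, so the interval is some kind of seventh.
D# to C# is 10 semitones. A major seventh is 11, so 10 makes it minor.

minor seventh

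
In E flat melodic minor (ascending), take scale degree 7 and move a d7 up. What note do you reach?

Cb

Scale degree 7 of Eb melodic minor (ascending) is D.
A diminished seventh (9 semitones) above D lands on the letter C, giving Cb.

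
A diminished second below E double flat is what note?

D

E down a major second is D, so the target letter is D.
From Ebb, a diminished second is 0 semitones down: D.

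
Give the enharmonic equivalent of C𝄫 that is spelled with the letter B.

Bb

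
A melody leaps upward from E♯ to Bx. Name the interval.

augmented fifth

Counting letters E–F–G–A–B gives a fifth.
E#→B## = 8 semitones, 1 wider than the perfect fifth (7), so augmented.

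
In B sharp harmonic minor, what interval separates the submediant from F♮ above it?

diminished seventh

The submediant of B# harmonic minor is G#.
G# up to F: letters G→F make it a seventh; 9 semitones makes it diminished.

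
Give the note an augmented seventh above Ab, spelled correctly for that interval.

A seventh above A lands on the letter G.
An augmented seventh spans 12 semitones, so Ab moves to pitch class 8. On the letter G that is G#.

G#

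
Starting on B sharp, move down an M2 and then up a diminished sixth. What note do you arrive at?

F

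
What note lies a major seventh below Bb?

B down a major seventh is C, so the target letter is C.
From Bb, a major seventh is 11 semitones down: Cb.

Cb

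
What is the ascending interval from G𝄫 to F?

Counting letters G–A–B–C–D–E–F gives a seventh.
Gbb→F = 12 semitones, 1 wider than the major seventh (11), so augmented.

augmented seventh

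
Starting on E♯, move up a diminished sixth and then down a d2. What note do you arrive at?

B#

A diminished sixth up from E# is C (letter C, 7 semitones up).
A diminished second down from C is B# (letter B, 0 semitones down).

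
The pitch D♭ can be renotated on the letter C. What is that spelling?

C#

Plain C sits 1 semitone below Db, so on the letter C the same pitch needs a sharp: C#.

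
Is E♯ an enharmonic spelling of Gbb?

E# is pitch class 5; Gbb is pitch class 5.
All spellings map to pitch class 5, so they are enharmonically equivalent.

Yes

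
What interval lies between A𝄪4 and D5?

Counting letters A–B–C–D gives a fourth.
A##→D = 3 semitones, 2 narrower than the perfect fourth (5), so doubly diminished.

doubly diminished fourth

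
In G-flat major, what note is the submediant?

The Gb major scale runs Gb Ab Bb Cb Db Eb F.
Degree 6 is Eb.

Eb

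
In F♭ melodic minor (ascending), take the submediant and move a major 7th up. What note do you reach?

C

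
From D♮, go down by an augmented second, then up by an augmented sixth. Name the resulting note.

An augmented second down from D is Cb (letter C, 3 semitones down).
An augmented sixth up from Cb is A (letter A, 10 semitones up).

A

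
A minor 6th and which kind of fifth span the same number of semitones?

A minor sixth spans 8 semitones.
A fifth spanning 8 semitones is augmented (the perfect fifth is 7).

augmented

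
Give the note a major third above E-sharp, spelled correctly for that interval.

G##

E up a major third is G#, so the target letter is G.
From E#, a major third is 4 semitones up: G##.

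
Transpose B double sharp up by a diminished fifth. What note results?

F##

B up a perfect fifth is F#, so the target letter is F.
From B##, a diminished fifth is 6 semitones up: F##.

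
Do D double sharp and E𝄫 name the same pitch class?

Two spellings are enharmonically equivalent only if they share a pitch class.
Here D## → 4, Ebb → 2; 2 ≠ 4, so they are not.

No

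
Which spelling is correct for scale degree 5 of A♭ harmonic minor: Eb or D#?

Eb

Each scale degree takes a distinct letter name. Degree 5 of a scale on A must use the letter E.
Eb and D# are enharmonically the same pitch, but only Eb uses the letter E, so it is the correct spelling here.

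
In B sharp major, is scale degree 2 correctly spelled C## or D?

Each scale degree takes a distinct letter name. Degree 2 of a scale on B must use the letter C.
C## and D are enharmonically the same pitch, but only C## uses the letter C, so it is the correct spelling here.

C##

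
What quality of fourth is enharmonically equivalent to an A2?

An augmented second spans 3 semitones.
A fourth spanning 3 semitones is doubly diminished (the perfect fourth is 5).

doubly diminished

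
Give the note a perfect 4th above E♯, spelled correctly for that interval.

A#

E up a perfect fourth is A, so the target letter is A.
From E#, a perfect fourth is 5 semitones up: A#.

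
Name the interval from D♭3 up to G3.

Counting letters D–E–F–G gives a fourth.
Db→G = 6 semitones, 1 wider than the perfect fourth (5), so augmented.

augmented fourth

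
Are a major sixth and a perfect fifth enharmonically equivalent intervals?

A major sixth spans 9 semitones; a perfect fifth spans 7.
The spans differ, so they are not enharmonic equivalents.

No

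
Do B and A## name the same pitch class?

B is pitch class 11; A## is pitch class 11.
All spellings map to pitch class 11, so they are enharmonically equivalent.

Yes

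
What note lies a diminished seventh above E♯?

A seventh above E lands on the letter D.
A diminished seventh spans 9 semitones, so E# moves to pitch class 2. On the letter D that is D.

D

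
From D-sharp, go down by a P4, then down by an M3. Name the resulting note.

F#

A perfect fourth down from D# is A# (letter A, 5 semitones down).
A major third down from A# is F# (letter F, 4 semitones down).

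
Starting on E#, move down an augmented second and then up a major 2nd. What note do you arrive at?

E

An augmented second down from E# is D (letter D, 3 semitones down).
A major second up from D is E (letter E, 2 semitones up).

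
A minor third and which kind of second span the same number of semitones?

A minor third spans 3 semitones.
A second spanning 3 semitones is augmented (the major second is 2).

augmented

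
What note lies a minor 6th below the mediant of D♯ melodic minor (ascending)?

A#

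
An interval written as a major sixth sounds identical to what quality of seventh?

A major sixth spans 9 semitones.
A seventh spanning 9 semitones is diminished (the major seventh is 11).

diminished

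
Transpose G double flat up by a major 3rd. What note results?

Bbb

A third above G lands on the letter B.
A major third spans 4 semitones, so Gbb moves to pitch class 9. On the letter B that is Bbb.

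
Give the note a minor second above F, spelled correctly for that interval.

A second above F lands on the letter G.
A minor second spans 1 semitone, so F moves to pitch class 6. On the letter G that is Gb.

Gb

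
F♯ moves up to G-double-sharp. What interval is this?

augmented second

The letter names run F→G, a span of 1 letter step, so the interval is some kind of second.
F# to G## is 3 semitones. A major second is 2, so 3 makes it augmented.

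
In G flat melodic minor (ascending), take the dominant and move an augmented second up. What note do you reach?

The dominant of Gb melodic minor (ascending) is Db.
An augmented second (3 semitones) above Db lands on the letter E, giving E.

E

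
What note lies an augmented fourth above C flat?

F

C up a perfect fourth is F, so the target letter is F.
From Cb, an augmented fourth is 6 semitones up: F.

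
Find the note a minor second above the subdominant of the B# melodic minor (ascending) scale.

F#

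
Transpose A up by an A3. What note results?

A third above A lands on the letter C.
An augmented third spans 5 semitones, so A moves to pitch class 2. On the letter C that is C##.

C##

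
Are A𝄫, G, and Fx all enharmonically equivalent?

Abb is pitch class 7; G is pitch class 7; F## is pitch class 7.
All spellings map to pitch class 7, so they are enharmonically equivalent.

Yes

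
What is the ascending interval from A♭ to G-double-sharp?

The letter names run A→G, a span of 6 letter steps, so the interval is some kind of seventh.
Ab to G## is 13 semitones. A major seventh is 11, so 13 makes it doubly augmented.

doubly augmented seventh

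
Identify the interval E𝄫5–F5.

augmented second

The letter names run E→F, a span of 1 letter step, so the interval is some kind of second.
Ebb to F is 3 semitones. A major second is 2, so 3 makes it augmented.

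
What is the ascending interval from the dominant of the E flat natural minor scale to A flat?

minor seventh

The dominant of Eb natural minor is Bb.
Bb up to Ab: letters B→A make it a seventh; 10 semitones makes it minor.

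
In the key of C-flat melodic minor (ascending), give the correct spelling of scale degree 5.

Gb

Degree 5 takes the letter 4 steps above C, which is G.
In melodic minor (ascending), degree 5 sits 7 semitones above the tonic. Cb + 7 semitones is pitch class 6, spelled on G as Gb.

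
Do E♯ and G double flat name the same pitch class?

E# is pitch class 5; Gbb is pitch class 5.
All spellings map to pitch class 5, so they are enharmonically equivalent.

Yes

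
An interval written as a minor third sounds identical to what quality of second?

augmented

A minor third spans 3 semitones.
A second spanning 3 semitones is augmented (the major second is 2).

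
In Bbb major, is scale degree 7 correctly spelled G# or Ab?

Each scale degree takes a distinct letter name. Degree 7 of a scale on B must use the letter A.
Ab and G# are enharmonically the same pitch, but only Ab uses the letter A, so it is the correct spelling here.

Ab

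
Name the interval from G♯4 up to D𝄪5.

Counting letters G–A–B–C–D gives a fifth.
G#→D## = 8 semitones, 1 wider than the perfect fifth (7), so augmented.

augmented fifth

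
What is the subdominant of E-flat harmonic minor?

Ab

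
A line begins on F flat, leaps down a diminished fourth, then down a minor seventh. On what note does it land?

D

A diminished fourth down from Fb is C (letter C, 4 semitones down).
A minor seventh down from C is D (letter D, 10 semitones down).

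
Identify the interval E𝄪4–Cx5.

minor sixth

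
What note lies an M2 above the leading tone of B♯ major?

B##

The leading tone of B# major is A##.
A major second (2 semitones) above A## lands on the letter B, giving B##.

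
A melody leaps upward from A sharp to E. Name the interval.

diminished fifth

Counting letters A–B–C–D–E gives a fifth.
A#→E = 6 semitones, 1 narrower than the perfect fifth (7), so diminished.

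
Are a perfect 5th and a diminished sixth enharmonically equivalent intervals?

Yes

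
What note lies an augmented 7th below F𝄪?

G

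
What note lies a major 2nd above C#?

A second above C lands on the letter D.
A major second spans 2 semitones, so C# moves to pitch class 3. On the letter D that is D#.

D#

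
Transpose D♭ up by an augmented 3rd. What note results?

D up a major third is F#, so the target letter is F.
From Db, an augmented third is 5 semitones up: F#.

F#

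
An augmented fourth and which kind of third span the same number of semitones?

doubly augmented

An augmented fourth spans 6 semitones.
A third spanning 6 semitones is doubly augmented (the major third is 4).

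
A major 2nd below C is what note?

C down a major second is Bb, so the target letter is B.
From C, a major second is 2 semitones down: Bb.

Bb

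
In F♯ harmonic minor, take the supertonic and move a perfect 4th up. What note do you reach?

The supertonic of F# harmonic minor is G#.
A perfect fourth (5 semitones) above G# lands on the letter C, giving C#.

C#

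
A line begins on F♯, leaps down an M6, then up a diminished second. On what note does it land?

A major sixth down from F# is A (letter A, 9 semitones down).
A diminished second up from A is Bbb (letter B, 0 semitones up).

Bbb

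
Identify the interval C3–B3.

major seventh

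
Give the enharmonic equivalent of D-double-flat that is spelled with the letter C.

C

Plain C sits at the same pitch as Dbb, so on the letter C the same pitch needs a natural: C.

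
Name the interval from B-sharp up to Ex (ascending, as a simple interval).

augmented fourth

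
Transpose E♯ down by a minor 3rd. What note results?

C##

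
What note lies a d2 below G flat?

G down a major second is F, so the target letter is F.
From Gb, a diminished second is 0 semitones down: F#.

F#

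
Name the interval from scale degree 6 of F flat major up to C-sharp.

Scale degree 6 of Fb major is Db.
Db up to C#: letters D→C make it a seventh; 12 semitones makes it augmented.

augmented seventh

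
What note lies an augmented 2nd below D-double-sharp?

D down a major second is C, so the target letter is C.
From D##, an augmented second is 3 semitones down: C#.

C#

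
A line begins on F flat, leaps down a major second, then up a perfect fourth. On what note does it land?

Abb

A major second down from Fb is Ebb (letter E, 2 semitones down).
A perfect fourth up from Ebb is Abb (letter A, 5 semitones up).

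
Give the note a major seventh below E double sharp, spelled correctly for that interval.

E down a major seventh is F, so the target letter is F.
From E##, a major seventh is 11 semitones down: F##.

F##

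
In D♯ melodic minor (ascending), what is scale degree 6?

Degree 6 takes the letter 5 steps above D, which is B.
In melodic minor (ascending), degree 6 sits 9 semitones above the tonic. D# + 9 semitones is pitch class 0, spelled on B as B#.

B#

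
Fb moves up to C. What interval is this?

The letter names run F→C, a span of 4 letter steps, so the interval is some kind of fifth.
Fb to C is 8 semitones. A perfect fifth is 7, so 8 makes it augmented.

augmented fifth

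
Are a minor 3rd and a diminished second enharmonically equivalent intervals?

No

A minor third spans 3 semitones; a diminished second spans 0.
The spans differ, so they are not enharmonic equivalents.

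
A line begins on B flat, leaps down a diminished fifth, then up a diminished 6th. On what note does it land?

A diminished fifth down from Bb is E (letter E, 6 semitones down).
A diminished sixth up from E is Cb (letter C, 7 semitones up).

Cb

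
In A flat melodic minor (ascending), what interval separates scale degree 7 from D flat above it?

Scale degree 7 of Ab melodic minor (ascending) is G.
G up to Db: letters G→D make it a fifth; 6 semitones makes it diminished.

diminished fifth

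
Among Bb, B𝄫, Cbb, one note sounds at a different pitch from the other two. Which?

In 12-tone equal temperament, enharmonic equivalents share a pitch class. Bb is pitch class 10; Bbb is pitch class 9; Cbb is pitch class 10.
Bb and Cbb share pitch class 10, while Bbb is pitch class 9.

Bbb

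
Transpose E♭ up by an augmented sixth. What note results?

A sixth above E lands on the letter C.
An augmented sixth spans 10 semitones, so Eb moves to pitch class 1. On the letter C that is C#.

C#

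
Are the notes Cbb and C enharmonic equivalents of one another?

No

Cbb is pitch class 10; C is pitch class 0.
The pitch classes differ (10 vs. 0), so they are not enharmonic equivalents.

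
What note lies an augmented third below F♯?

Db

A third below F lands on the letter D.
An augmented third spans 5 semitones, so F# moves to pitch class 1. On the letter D that is Db.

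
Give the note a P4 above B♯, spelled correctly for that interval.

E#

A fourth above B lands on the letter E.
A perfect fourth spans 5 semitones, so B# moves to pitch class 5. On the letter E that is E#.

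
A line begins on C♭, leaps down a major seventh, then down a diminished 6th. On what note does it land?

A major seventh down from Cb is Dbb (letter D, 11 semitones down).
A diminished sixth down from Dbb is F (letter F, 7 semitones down).

F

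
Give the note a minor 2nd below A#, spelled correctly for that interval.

G##

A second below A lands on the letter G.
A minor second spans 1 semitone, so A# moves to pitch class 9. On the letter G that is G##.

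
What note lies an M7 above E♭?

A seventh above E lands on the letter D.
A major seventh spans 11 semitones, so Eb moves to pitch class 2. On the letter D that is D.

D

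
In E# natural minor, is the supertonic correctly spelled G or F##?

F##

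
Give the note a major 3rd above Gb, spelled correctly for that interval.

Bb

A third above G lands on the letter B.
A major third spans 4 semitones, so Gb moves to pitch class 10. On the letter B that is Bb.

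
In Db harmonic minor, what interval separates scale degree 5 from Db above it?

Scale degree 5 of Db harmonic minor is Ab.
Ab up to Db: letters A→D make it a fourth; 5 semitones makes it perfect.

perfect fourth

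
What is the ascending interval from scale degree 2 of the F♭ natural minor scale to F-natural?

major seventh

Scale degree 2 of Fb natural minor is Gb.
Gb up to F: letters G→F make it a seventh; 11 semitones makes it major.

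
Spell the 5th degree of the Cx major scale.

The C## major scale runs C## D## E## F## G## A## B##.
Degree 5 is G##.

G##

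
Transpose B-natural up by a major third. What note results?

B up a major third is D#, so the target letter is D.
From B, a major third is 4 semitones up: D#.

D#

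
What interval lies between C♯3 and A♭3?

diminished sixth

The letter names run C→A, a span of 5 letter steps, so the interval is some kind of sixth.
C# to Ab is 7 semitones. A major sixth is 9, so 7 makes it diminished.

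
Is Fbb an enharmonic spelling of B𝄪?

Two spellings are enharmonically equivalent only if they share a pitch class.
Here Fbb → 3, B## → 1; 1 ≠ 3, so they are not.

No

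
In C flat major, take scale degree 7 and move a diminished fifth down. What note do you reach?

Scale degree 7 of Cb major is Bb.
A diminished fifth (6 semitones) below Bb lands on the letter E, giving E.

E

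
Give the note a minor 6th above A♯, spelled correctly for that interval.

A up a major sixth is F#, so the target letter is F.
From A#, a minor sixth is 8 semitones up: F#.

F#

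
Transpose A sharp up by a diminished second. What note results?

Bb

A up a major second is B, so the target letter is B.
From A#, a diminished second is 0 semitones up: Bb.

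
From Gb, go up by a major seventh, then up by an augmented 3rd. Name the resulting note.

A major seventh up from Gb is F (letter F, 11 semitones up).
An augmented third up from F is A# (letter A, 5 semitones up).

A#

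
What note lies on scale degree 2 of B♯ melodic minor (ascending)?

Degree 2 takes the letter 1 step above B, which is C.
In melodic minor (ascending), degree 2 sits 2 semitones above the tonic. B# + 2 semitones is pitch class 2, spelled on C as C##.

C##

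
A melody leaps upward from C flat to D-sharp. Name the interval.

doubly augmented second

Counting letters C–D gives a second.
Cb→D# = 4 semitones, 2 wider than the major second (2), so doubly augmented.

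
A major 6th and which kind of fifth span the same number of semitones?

A major sixth spans 9 semitones.
A fifth spanning 9 semitones is doubly augmented (the perfect fifth is 7).

doubly augmented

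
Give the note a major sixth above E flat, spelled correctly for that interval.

E up a major sixth is C#, so the target letter is C.
From Eb, a major sixth is 9 semitones up: C.

C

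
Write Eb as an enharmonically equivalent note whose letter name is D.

Plain D sits 1 semitone below Eb, so on the letter D the same pitch needs a sharp: D#.

D#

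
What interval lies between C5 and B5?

major seventh

Counting letters C–D–E–F–G–A–B gives a seventh.
C→B = 11 semitones, exactly the major seventh.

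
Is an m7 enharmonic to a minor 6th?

A minor seventh spans 10 semitones; a minor sixth spans 8.
The spans differ, so they are not enharmonic equivalents.

No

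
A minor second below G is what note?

A second below G lands on the letter F.
A minor second spans 1 semitone, so G moves to pitch class 6. On the letter F that is F#.

F#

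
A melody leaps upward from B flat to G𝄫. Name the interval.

Counting letters B–C–D–E–F–G gives a sixth.
Bb→Gbb = 7 semitones, 2 narrower than the major sixth (9), so diminished.

diminished sixth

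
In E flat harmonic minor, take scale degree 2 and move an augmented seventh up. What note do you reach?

Scale degree 2 of Eb harmonic minor is F.
An augmented seventh (12 semitones) above F lands on the letter E, giving E#.

E#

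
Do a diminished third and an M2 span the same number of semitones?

Yes

A diminished third spans 2 semitones; a major second spans 2.
They are enharmonically equivalent.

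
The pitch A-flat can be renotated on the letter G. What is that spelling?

G#

Plain G sits 1 semitone below Ab, so on the letter G the same pitch needs a sharp: G#.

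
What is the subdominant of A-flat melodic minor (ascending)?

Db

Degree 4 takes the letter 3 steps above A, which is D.
In melodic minor (ascending), degree 4 sits 5 semitones above the tonic. Ab + 5 semitones is pitch class 1, spelled on D as Db.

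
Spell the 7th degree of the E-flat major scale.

D

Degree 7 takes the letter 6 steps above E, which is D.
In major, degree 7 sits 11 semitones above the tonic. Eb + 11 semitones is pitch class 2, spelled on D as D.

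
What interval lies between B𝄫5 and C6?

Counting letters B–C gives a second.
Bbb→C = 3 semitones, 1 wider than the major second (2), so augmented.

augmented second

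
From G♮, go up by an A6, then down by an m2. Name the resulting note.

An augmented sixth up from G is E# (letter E, 10 semitones up).
A minor second down from E# is D## (letter D, 1 semitone down).

D##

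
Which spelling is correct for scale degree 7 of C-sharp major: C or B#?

B#

Each scale degree takes a distinct letter name. Degree 7 of a scale on C must use the letter B.
B# and C are enharmonically the same pitch, but only B# uses the letter B, so it is the correct spelling here.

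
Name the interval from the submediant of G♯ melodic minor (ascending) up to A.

diminished fourth

The submediant of G# melodic minor (ascending) is E#.
E# up to A: letters E→A make it a fourth; 4 semitones makes it diminished.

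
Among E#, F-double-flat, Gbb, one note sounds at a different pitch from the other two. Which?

Fbb

In 12-tone equal temperament, enharmonic equivalents share a pitch class. E# is pitch class 5; Fbb is pitch class 3; Gbb is pitch class 5.
E# and Gbb share pitch class 5, while Fbb is pitch class 3.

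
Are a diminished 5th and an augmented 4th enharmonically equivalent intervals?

Yes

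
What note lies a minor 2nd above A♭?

Bbb

A second above A lands on the letter B.
A minor second spans 1 semitone, so Ab moves to pitch class 9. On the letter B that is Bbb.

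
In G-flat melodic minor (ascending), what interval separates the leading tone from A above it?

The leading tone of Gb melodic minor (ascending) is F.
F up to A: letters F→A make it a third; 4 semitones makes it major.

major third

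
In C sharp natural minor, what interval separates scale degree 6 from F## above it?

Scale degree 6 of C# natural minor is A.
A up to F##: letters A→F make it a sixth; 10 semitones makes it augmented.

augmented sixth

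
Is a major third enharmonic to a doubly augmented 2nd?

A major third spans 4 semitones; a doubly augmented second spans 4.
They are enharmonically equivalent.

Yes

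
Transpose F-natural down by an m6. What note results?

A sixth below F lands on the letter A.
A minor sixth spans 8 semitones, so F moves to pitch class 9. On the letter A that is A.

A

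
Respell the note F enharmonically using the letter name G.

F is pitch class 5. The letter G alone is pitch class 7.
To reach pitch class 5 from G requires an offset of -2 semitones, i.e. double flat: Gbb.

Gbb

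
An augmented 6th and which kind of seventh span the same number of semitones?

An augmented sixth spans 10 semitones.
A seventh spanning 10 semitones is minor (the major seventh is 11).

minor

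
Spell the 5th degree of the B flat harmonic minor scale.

The Bb harmonic minor scale runs Bb C Db Eb F Gb A.
Degree 5 is F.

F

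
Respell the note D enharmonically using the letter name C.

C##

D is pitch class 2. The letter C alone is pitch class 0.
To reach pitch class 2 from C requires an offset of +2 semitones, i.e. double sharp: C##.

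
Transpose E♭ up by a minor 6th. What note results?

E up a major sixth is C#, so the target letter is C.
From Eb, a minor sixth is 8 semitones up: Cb.

Cb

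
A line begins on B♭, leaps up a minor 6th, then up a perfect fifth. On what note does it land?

Db

A minor sixth up from Bb is Gb (letter G, 8 semitones up).
A perfect fifth up from Gb is Db (letter D, 7 semitones up).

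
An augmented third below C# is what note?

A third below C lands on the letter A.
An augmented third spans 5 semitones, so C# moves to pitch class 8. On the letter A that is Ab.

Ab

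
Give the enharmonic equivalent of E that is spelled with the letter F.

E is pitch class 4. The letter F alone is pitch class 5.
To reach pitch class 4 from F requires an offset of -1 semitone, i.e. flat: Fb.

Fb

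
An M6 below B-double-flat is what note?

Dbb

A sixth below B lands on the letter D.
A major sixth spans 9 semitones, so Bbb moves to pitch class 0. On the letter D that is Dbb.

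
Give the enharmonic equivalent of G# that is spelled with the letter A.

Ab

Plain A sits 1 semitone above G#, so on the letter A the same pitch needs a flat: Ab.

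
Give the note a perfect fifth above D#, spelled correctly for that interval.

D up a perfect fifth is A, so the target letter is A.
From D#, a perfect fifth is 7 semitones up: A#.

A#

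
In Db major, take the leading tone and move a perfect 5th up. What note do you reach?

The leading tone of Db major is C.
A perfect fifth (7 semitones) above C lands on the letter G, giving G.

G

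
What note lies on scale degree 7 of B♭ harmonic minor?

Degree 7 takes the letter 6 steps above B, which is A.
In harmonic minor, degree 7 sits 11 semitones above the tonic. Bb + 11 semitones is pitch class 9, spelled on A as A.

A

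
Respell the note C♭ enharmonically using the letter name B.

B

Plain B sits at the same pitch as Cb, so on the letter B the same pitch needs a natural: B.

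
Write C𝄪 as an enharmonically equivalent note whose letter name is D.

D

C## is pitch class 2. The letter D alone is pitch class 2.
Pitch class 2 on D needs no accidental: D.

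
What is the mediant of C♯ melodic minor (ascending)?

Degree 3 takes the letter 2 steps above C, which is E.
In melodic minor (ascending), degree 3 sits 3 semitones above the tonic. C# + 3 semitones is pitch class 4, spelled on E as E.

E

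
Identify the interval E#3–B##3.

The letter names run E→B, a span of 4 letter steps, so the interval is some kind of fifth.
E# to B## is 8 semitones. A perfect fifth is 7, so 8 makes it augmented.

augmented fifth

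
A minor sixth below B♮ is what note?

B down a major sixth is D, so the target letter is D.
From B, a minor sixth is 8 semitones down: D#.

D#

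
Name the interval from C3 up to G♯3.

The letter names run C→G, a span of 4 letter steps, so the interval is some kind of fifth.
C to G# is 8 semitones. A perfect fifth is 7, so 8 makes it augmented.

augmented fifth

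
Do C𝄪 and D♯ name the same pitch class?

No

Two spellings are enharmonically equivalent only if they share a pitch class.
Here C## → 2, D# → 3; 2 ≠ 3, so they are not.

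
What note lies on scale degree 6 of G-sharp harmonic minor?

E

The G# harmonic minor scale runs G# A# B C# D# E F##.
Degree 6 is E.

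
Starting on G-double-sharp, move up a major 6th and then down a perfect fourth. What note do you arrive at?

B##

A major sixth up from G## is E## (letter E, 9 semitones up).
A perfect fourth down from E## is B## (letter B, 5 semitones down).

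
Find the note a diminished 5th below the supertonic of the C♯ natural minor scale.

The supertonic of C# natural minor is D#.
A diminished fifth (6 semitones) below D# lands on the letter G, giving G##.

G##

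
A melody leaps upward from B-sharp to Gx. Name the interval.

Counting letters B–C–D–E–F–G gives a sixth.
B#→G## = 9 semitones, exactly the major sixth.

major sixth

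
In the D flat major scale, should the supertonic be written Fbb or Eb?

Eb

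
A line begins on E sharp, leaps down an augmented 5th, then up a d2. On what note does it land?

Bbb

An augmented fifth down from E# is A (letter A, 8 semitones down).
A diminished second up from A is Bbb (letter B, 0 semitones up).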